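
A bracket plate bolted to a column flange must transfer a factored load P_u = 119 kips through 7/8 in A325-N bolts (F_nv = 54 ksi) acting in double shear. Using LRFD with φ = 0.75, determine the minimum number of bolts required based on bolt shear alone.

A_b = π·0.875²/4 = 0.6013 in².
Per-bolt design strength φR_n = 0.75 × 54 × 0.6013 × 2 = 48.71 kips.
n ≥ 119 / 48.71 = 2.443 → use 3 bolts.

3 bolts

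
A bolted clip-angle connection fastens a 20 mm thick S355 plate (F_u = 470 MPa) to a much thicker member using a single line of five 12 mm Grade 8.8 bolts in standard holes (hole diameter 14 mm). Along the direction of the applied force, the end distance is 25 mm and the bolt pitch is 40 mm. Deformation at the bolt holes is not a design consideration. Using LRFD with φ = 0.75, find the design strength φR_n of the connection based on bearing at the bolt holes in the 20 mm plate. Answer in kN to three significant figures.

1210 kN

Per bolt r_n = 1.5 l_c t F_u ≤ 3.0 d t F_u; upper limit = 3.0 × 12 × 20 × 470 / 1000 = 338.4 kN.
Edge bolt: l_c = 25 − 14/2 = 18 mm → 1.5 × 18 × 20 × 470 / 1000 = 253.8 → r_n = 253.8 kN.
Interior bolts: l_c = 40 − 14 = 26 mm → 1.5 × 26 × 20 × 470 / 1000 = 366.6 → r_n = 338.4 kN.
R_n = 1 × 253.8 + 4 × 338.4 = 1607 kN.
Design strength φR_n = 0.75 × 1607 = 1210 kN.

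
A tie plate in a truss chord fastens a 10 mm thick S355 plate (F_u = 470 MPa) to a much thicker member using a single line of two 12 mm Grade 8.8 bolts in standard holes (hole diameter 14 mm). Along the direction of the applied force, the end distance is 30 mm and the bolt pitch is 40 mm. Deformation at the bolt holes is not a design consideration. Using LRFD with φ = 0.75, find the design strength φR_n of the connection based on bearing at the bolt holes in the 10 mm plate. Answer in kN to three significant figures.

Per bolt r_n = 1.5 l_c t F_u ≤ 3.0 d t F_u; upper limit = 3.0 × 12 × 10 × 470 / 1000 = 169.2 kN.
Edge bolt: l_c = 30 − 14/2 = 23 mm → 1.5 × 23 × 10 × 470 / 1000 = 162.2 → r_n = 162.2 kN.
Interior bolts: l_c = 40 − 14 = 26 mm → 1.5 × 26 × 10 × 470 / 1000 = 183.3 → r_n = 169.2 kN.
R_n = 1 × 162.2 + 1 × 169.2 = 331.4 kN.
Design strength φR_n = 0.75 × 331.4 = 249 kN.

249 kN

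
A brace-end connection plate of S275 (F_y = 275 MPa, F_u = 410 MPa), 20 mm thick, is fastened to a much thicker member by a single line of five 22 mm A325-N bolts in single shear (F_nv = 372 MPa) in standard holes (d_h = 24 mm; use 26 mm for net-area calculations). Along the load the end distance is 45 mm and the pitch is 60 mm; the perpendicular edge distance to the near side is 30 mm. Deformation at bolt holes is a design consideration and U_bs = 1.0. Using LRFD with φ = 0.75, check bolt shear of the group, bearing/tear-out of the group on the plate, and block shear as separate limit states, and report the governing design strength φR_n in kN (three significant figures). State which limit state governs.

Bolt shear: A_b = π·22²/4 = 380.1 mm²; R_n = 372 × 380.1 × 5 × 1 / 1000 = 707 kN → 0.75 × 707 = 530 kN.
Bearing: edge l_c = 33, r_n = 324.7 kN; interior l_c = 36, r_n = 354.2 kN; R_n = 324.7 + 4·354.2 = 1742 kN → 1310 kN.
Block shear: A_gv = 5700, A_nv = 3360, A_nt = 340 mm²; R_n = min(0.6F_uA_nv, 0.6F_yA_gv) + U_bs·F_u·A_nt = 966 kN → 724 kN.
Bolt shear governs: 530 kN.

530 kN (bolt shear governs)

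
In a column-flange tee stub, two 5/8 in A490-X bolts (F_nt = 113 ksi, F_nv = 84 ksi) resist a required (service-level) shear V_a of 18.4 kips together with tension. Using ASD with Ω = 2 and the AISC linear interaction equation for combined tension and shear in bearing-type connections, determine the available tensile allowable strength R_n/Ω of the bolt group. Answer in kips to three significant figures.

20.3 kips

A_b = π·0.625²/4 = 0.3068 in²; f_rv = 18.4 / (2 × 0.3068) = 29.99 ksi.
F'_nt = 1.3 F_nt − (Ω F_nt / F_nv) f_rv = 1.3·113 − (2·113/84)·29.99 = 66.22 ksi, capped at F_nt → F'_nt = 66.22 ksi.
R_n = F'_nt · A_b · n = 66.22 × 0.3068 × 2 = 40.63 kips.
Allowable strength R_n/Ω = 40.63 / 2 = 20.3 kips.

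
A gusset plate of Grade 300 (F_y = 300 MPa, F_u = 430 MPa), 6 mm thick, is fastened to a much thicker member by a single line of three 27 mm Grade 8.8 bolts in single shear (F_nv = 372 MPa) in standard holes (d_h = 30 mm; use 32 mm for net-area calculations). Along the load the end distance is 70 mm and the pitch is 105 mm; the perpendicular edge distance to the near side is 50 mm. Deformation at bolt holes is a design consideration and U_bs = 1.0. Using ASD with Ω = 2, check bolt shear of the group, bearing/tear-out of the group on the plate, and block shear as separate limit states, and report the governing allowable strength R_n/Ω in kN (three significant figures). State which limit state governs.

Bolt shear: A_b = π·27²/4 = 572.6 mm²; R_n = 372 × 572.6 × 3 × 1 / 1000 = 639 kN → 639 / 2 = 319 kN.
Bearing: edge l_c = 55, r_n = 167.2 kN; interior l_c = 75, r_n = 167.2 kN; R_n = 167.2 + 2·167.2 = 501.6 kN → 251 kN.
Block shear: A_gv = 1680, A_nv = 1200, A_nt = 204 mm²; R_n = min(0.6F_uA_nv, 0.6F_yA_gv) + U_bs·F_u·A_nt = 390.1 kN → 195 kN.
Block shear governs: 195 kN.

195 kN (block shear governs)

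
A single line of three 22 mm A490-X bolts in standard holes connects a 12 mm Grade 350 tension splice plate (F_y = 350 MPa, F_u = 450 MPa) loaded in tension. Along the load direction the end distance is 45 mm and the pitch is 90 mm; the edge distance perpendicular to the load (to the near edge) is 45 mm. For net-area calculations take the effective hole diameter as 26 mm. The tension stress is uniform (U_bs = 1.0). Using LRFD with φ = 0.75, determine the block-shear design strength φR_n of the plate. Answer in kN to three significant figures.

Shear plane L_v = 45 + 2·90 = 225 mm; A_gv = 225 × 12 = 2700 mm².
A_nv = (225 − 2.5·26) × 12 = 1920 mm².
A_nt = (45 − 0.5·26) × 12 = 384 mm².
0.6 F_u A_nv = 518.4 kN; 0.6 F_y A_gv = 567 kN → shear rupture governs the shear term.
R_n = 518.4 + 1.0 × 450 × 384 / 1000 = 691.2 kN.
Design strength φR_n = 0.75 × 691.2 = 518 kN.

518 kN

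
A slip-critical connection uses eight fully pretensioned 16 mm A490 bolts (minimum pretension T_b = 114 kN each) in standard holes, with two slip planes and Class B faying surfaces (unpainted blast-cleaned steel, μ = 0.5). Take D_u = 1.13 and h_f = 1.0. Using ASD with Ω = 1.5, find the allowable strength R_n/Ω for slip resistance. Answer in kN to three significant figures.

687 kN

R_n = μ · D_u · h_f · T_b · n_s · n_b = 0.5 × 1.13 × 1.0 × 114 × 2 × 8 = 1031 kN.
Allowable strength R_n/Ω = 1031 / 1.5 = 687 kN.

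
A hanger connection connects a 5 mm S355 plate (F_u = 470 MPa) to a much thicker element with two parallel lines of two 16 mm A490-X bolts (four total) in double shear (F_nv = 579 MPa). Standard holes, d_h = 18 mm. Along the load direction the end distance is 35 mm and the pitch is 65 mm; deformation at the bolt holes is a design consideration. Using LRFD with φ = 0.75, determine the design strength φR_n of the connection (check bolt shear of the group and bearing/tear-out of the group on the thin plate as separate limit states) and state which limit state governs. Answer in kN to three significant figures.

Bolt shear: A_b = π·16²/4 = 201.1 mm²; R_n = 579 × 201.1 × 4 × 2 / 1000 = 931.3 kN → 0.75 × 931.3 = 698 kN.
Bearing (1.2 l_c t F_u ≤ 2.4 d t F_u): upper limit = 2.4·16·5·470 / 1000 = 90.24 kN.
  Edge l_c = 35 − 18/2 = 26 → r_n = 73.32 kN; interior l_c = 65 − 18 = 47 → r_n = 90.24 kN.
  R_n,bearing = 2·73.32 + 2·90.24 = 327.1 kN → 0.75 × 327.1 = 245 kN.
Bearing governs: 245 kN.

245 kN (bearing governs)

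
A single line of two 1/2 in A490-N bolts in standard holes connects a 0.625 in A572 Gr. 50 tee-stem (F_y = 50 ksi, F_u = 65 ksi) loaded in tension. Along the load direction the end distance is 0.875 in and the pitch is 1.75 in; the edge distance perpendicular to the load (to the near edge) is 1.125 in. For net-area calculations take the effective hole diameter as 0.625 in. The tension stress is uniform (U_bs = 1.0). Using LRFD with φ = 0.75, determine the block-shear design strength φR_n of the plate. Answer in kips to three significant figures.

Shear plane L_v = 0.875 + 1·1.75 = 2.625 in; A_gv = 2.625 × 0.625 = 1.641 in².
A_nv = (2.625 − 1.5·0.625) × 0.625 = 1.055 in².
A_nt = (1.125 − 0.5·0.625) × 0.625 = 0.5078 in².
0.6 F_u A_nv = 41.13 kips; 0.6 F_y A_gv = 49.22 kips → shear rupture governs the shear term.
R_n = 41.13 + 1.0 × 65 × 0.5078 = 74.14 kips.
Design strength φR_n = 0.75 × 74.14 = 55.6 kips.

55.6 kips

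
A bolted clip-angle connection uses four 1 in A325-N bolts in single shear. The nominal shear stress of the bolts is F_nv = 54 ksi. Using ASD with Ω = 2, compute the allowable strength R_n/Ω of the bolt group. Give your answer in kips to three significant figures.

84.8 kips

A_b = π × 1² / 4 = 0.7854 in².
R_n = F_nv · A_b · n · n_s = 54 × 0.7854 × 4 × 1 = 169.6 kips.
Allowable strength R_n/Ω = 169.6 / 2 = 84.8 kips.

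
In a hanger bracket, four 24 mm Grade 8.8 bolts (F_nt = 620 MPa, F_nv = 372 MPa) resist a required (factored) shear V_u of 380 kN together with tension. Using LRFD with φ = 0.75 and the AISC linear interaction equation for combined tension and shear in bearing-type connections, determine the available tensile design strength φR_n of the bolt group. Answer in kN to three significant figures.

461 kN

A_b = π·24²/4 = 452.4 mm²; f_rv = 380 × 1000 / (4 × 452.4) = 210 MPa.
F'_nt = 1.3 F_nt − (F_nt / φF_nv) f_rv = 1.3·620 − (620/(0.75·372))·210 = 339.3 MPa, capped at F_nt → F'_nt = 339.3 MPa.
R_n = F'_nt · A_b · n = 339.3 × 452.4 × 4 / 1000 = 614.1 kN.
Design strength φR_n = 0.75 × 614.1 = 461 kN.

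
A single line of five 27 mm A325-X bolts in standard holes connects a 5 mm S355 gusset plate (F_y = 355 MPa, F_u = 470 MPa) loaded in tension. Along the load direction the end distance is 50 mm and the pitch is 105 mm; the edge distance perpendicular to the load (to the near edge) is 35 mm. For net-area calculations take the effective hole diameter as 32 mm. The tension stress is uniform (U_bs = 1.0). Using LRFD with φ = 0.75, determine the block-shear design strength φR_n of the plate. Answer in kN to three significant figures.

Shear plane L_v = 50 + 4·105 = 470 mm; A_gv = 470 × 5 = 2350 mm².
A_nv = (470 − 4.5·32) × 5 = 1630 mm².
A_nt = (35 − 0.5·32) × 5 = 95 mm².
0.6 F_u A_nv = 459.7 kN; 0.6 F_y A_gv = 500.6 kN → shear rupture governs the shear term.
R_n = 459.7 + 1.0 × 470 × 95 / 1000 = 504.3 kN.
Design strength φR_n = 0.75 × 504.3 = 378 kN.

378 kN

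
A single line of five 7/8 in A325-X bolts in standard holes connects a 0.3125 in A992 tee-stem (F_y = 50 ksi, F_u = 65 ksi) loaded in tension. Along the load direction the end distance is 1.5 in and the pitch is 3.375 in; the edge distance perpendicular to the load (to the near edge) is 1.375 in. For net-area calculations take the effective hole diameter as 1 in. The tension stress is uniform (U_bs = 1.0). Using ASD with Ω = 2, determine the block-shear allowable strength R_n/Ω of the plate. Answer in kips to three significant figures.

Shear plane L_v = 1.5 + 4·3.375 = 15 in; A_gv = 15 × 0.3125 = 4.688 in².
A_nv = (15 − 4.5·1) × 0.3125 = 3.281 in².
A_nt = (1.375 − 0.5·1) × 0.3125 = 0.2734 in².
0.6 F_u A_nv = 128 kips; 0.6 F_y A_gv = 140.6 kips → shear rupture governs the shear term.
R_n = 128 + 1.0 × 65 × 0.2734 = 145.7 kips.
Allowable strength R_n/Ω = 145.7 / 2 = 72.9 kips.

72.9 kips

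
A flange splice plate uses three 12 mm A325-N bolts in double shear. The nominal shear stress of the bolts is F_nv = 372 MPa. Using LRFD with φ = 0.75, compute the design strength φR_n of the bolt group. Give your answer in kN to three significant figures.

189 kN

A_b = π × 12² / 4 = 113.1 mm².
R_n = F_nv · A_b · n · n_s = 372 × 113.1 × 3 × 2 / 1000 = 252.4 kN.
Design strength φR_n = 0.75 × 252.4 = 189 kN.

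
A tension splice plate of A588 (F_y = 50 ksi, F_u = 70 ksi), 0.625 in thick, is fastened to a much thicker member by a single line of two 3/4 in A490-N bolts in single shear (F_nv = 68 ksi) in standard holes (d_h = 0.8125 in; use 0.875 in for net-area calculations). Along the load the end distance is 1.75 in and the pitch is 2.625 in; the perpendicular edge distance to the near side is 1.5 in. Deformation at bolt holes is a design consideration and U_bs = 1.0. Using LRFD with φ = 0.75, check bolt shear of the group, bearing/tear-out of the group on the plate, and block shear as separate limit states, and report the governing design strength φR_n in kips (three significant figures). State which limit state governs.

Bolt shear: A_b = π·0.75²/4 = 0.4418 in²; R_n = 68 × 0.4418 × 2 × 1 = 60.08 kips → 0.75 × 60.08 = 45.1 kips.
Bearing: edge l_c = 1.344, r_n = 70.55 kips; interior l_c = 1.812, r_n = 78.75 kips; R_n = 70.55 + 1·78.75 = 149.3 kips → 112 kips.
Block shear: A_gv = 2.734, A_nv = 1.914, A_nt = 0.6641 in²; R_n = min(0.6F_uA_nv, 0.6F_yA_gv) + U_bs·F_u·A_nt = 126.9 kips → 95.2 kips.
Bolt shear governs: 45.1 kips.

45.1 kips (bolt shear governs)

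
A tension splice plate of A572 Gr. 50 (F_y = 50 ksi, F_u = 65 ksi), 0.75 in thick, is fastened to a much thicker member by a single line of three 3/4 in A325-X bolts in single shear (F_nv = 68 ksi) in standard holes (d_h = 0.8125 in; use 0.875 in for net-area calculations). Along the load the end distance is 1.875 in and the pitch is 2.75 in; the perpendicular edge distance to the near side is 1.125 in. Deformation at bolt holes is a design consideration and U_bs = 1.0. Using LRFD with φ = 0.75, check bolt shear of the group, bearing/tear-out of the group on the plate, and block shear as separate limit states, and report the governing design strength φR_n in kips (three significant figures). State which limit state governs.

67.6 kips (bolt shear governs)

Bolt shear: A_b = π·0.75²/4 = 0.4418 in²; R_n = 68 × 0.4418 × 3 × 1 = 90.12 kips → 0.75 × 90.12 = 67.6 kips.
Bearing: edge l_c = 1.469, r_n = 85.92 kips; interior l_c = 1.938, r_n = 87.75 kips; R_n = 85.92 + 2·87.75 = 261.4 kips → 196 kips.
Block shear: A_gv = 5.531, A_nv = 3.891, A_nt = 0.5156 in²; R_n = min(0.6F_uA_nv, 0.6F_yA_gv) + U_bs·F_u·A_nt = 185.2 kips → 139 kips.
Bolt shear governs: 67.6 kips.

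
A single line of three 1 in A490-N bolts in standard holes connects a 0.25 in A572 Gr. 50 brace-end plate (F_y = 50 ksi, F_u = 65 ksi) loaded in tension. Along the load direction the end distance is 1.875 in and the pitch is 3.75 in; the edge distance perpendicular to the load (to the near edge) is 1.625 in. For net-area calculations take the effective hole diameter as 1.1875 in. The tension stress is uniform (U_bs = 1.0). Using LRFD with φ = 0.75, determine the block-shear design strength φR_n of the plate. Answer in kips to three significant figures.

59.4 kips

Shear plane L_v = 1.875 + 2·3.75 = 9.375 in; A_gv = 9.375 × 0.25 = 2.344 in².
A_nv = (9.375 − 2.5·1.1875) × 0.25 = 1.602 in².
A_nt = (1.625 − 0.5·1.1875) × 0.25 = 0.2578 in².
0.6 F_u A_nv = 62.46 kips; 0.6 F_y A_gv = 70.31 kips → shear rupture governs the shear term.
R_n = 62.46 + 1.0 × 65 × 0.2578 = 79.22 kips.
Design strength φR_n = 0.75 × 79.22 = 59.4 kips.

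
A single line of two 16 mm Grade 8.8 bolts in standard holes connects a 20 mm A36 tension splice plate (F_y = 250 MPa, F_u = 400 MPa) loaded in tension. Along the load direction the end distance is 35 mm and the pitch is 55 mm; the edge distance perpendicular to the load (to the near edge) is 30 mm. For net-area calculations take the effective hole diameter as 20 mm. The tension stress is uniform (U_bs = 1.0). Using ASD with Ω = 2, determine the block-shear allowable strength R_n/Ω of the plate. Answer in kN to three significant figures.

215 kN

Shear plane L_v = 35 + 1·55 = 90 mm; A_gv = 90 × 20 = 1800 mm².
A_nv = (90 − 1.5·20) × 20 = 1200 mm².
A_nt = (30 − 0.5·20) × 20 = 400 mm².
0.6 F_u A_nv = 288 kN; 0.6 F_y A_gv = 270 kN → shear yielding governs the shear term.
R_n = 270 + 1.0 × 400 × 400 / 1000 = 430 kN.
Allowable strength R_n/Ω = 430 / 2 = 215 kN.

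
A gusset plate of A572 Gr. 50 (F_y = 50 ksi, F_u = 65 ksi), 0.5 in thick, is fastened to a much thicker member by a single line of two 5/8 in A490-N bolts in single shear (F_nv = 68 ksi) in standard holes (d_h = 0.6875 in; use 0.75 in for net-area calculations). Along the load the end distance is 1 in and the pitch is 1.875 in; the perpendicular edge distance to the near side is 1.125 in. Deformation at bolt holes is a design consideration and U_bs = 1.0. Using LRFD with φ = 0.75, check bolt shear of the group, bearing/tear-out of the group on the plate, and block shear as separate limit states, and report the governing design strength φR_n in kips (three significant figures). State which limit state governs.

Bolt shear: A_b = π·0.625²/4 = 0.3068 in²; R_n = 68 × 0.3068 × 2 × 1 = 41.72 kips → 0.75 × 41.72 = 31.3 kips.
Bearing: edge l_c = 0.6562, r_n = 25.59 kips; interior l_c = 1.188, r_n = 46.31 kips; R_n = 25.59 + 1·46.31 = 71.91 kips → 53.9 kips.
Block shear: A_gv = 1.438, A_nv = 0.875, A_nt = 0.375 in²; R_n = min(0.6F_uA_nv, 0.6F_yA_gv) + U_bs·F_u·A_nt = 58.5 kips → 43.9 kips.
Bolt shear governs: 31.3 kips.

31.3 kips (bolt shear governs)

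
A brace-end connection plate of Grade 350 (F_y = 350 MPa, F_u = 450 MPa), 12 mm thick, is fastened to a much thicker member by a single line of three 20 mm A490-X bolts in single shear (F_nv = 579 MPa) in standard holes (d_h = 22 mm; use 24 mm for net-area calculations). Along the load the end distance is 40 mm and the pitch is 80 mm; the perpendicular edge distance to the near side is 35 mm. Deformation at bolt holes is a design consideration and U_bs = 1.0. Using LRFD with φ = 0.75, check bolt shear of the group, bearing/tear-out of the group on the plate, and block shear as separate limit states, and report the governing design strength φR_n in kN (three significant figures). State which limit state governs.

Bolt shear: A_b = π·20²/4 = 314.2 mm²; R_n = 579 × 314.2 × 3 × 1 / 1000 = 545.7 kN → 0.75 × 545.7 = 409 kN.
Bearing: edge l_c = 29, r_n = 187.9 kN; interior l_c = 58, r_n = 259.2 kN; R_n = 187.9 + 2·259.2 = 706.3 kN → 530 kN.
Block shear: A_gv = 2400, A_nv = 1680, A_nt = 276 mm²; R_n = min(0.6F_uA_nv, 0.6F_yA_gv) + U_bs·F_u·A_nt = 577.8 kN → 433 kN.
Bolt shear governs: 409 kN.

409 kN (bolt shear governs)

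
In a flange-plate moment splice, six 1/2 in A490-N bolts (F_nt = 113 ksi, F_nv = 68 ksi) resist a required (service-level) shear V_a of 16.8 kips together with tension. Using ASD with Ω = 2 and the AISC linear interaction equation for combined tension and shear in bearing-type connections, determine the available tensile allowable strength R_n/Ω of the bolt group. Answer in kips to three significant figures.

58.6 kips

A_b = π·0.5²/4 = 0.1963 in²; f_rv = 16.8 / (6 × 0.1963) = 14.26 ksi.
F'_nt = 1.3 F_nt − (Ω F_nt / F_nv) f_rv = 1.3·113 − (2·113/68)·14.26 = 99.51 ksi, capped at F_nt → F'_nt = 99.51 ksi.
R_n = F'_nt · A_b · n = 99.51 × 0.1963 × 6 = 117.2 kips.
Allowable strength R_n/Ω = 117.2 / 2 = 58.6 kips.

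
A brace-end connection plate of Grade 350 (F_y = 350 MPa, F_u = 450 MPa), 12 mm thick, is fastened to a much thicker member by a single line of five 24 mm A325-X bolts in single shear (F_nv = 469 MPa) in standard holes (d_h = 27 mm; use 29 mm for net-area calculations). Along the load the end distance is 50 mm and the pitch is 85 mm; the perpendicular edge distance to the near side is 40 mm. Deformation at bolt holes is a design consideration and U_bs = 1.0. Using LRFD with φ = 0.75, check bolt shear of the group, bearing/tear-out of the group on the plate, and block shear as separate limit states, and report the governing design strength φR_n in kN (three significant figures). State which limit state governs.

Bolt shear: A_b = π·24²/4 = 452.4 mm²; R_n = 469 × 452.4 × 5 × 1 / 1000 = 1061 kN → 0.75 × 1061 = 796 kN.
Bearing: edge l_c = 36.5, r_n = 236.5 kN; interior l_c = 58, r_n = 311 kN; R_n = 236.5 + 4·311 = 1481 kN → 1110 kN.
Block shear: A_gv = 4680, A_nv = 3114, A_nt = 306 mm²; R_n = min(0.6F_uA_nv, 0.6F_yA_gv) + U_bs·F_u·A_nt = 978.5 kN → 734 kN.
Block shear governs: 734 kN.

734 kN (block shear governs)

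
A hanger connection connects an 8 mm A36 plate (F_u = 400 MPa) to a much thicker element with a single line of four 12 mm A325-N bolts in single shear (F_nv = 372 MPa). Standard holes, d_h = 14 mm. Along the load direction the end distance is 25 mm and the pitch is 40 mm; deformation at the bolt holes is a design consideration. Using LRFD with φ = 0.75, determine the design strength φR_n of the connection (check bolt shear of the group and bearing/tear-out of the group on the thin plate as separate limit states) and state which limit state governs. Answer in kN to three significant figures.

126 kN (bolt shear governs)

Bolt shear: A_b = π·12²/4 = 113.1 mm²; R_n = 372 × 113.1 × 4 × 1 / 1000 = 168.3 kN → 0.75 × 168.3 = 126 kN.
Bearing (1.2 l_c t F_u ≤ 2.4 d t F_u): upper limit = 2.4·12·8·400 / 1000 = 92.16 kN.
  Edge l_c = 25 − 14/2 = 18 → r_n = 69.12 kN; interior l_c = 40 − 14 = 26 → r_n = 92.16 kN.
  R_n,bearing = 1·69.12 + 3·92.16 = 345.6 kN → 0.75 × 345.6 = 259 kN.
Bolt shear governs: 126 kN.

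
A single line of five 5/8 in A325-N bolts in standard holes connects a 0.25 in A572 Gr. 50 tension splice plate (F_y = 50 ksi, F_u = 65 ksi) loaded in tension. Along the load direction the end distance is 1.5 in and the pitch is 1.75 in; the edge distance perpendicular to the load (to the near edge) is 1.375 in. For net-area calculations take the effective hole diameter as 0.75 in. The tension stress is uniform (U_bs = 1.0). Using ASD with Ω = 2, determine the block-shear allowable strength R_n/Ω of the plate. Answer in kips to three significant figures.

33.1 kips

Shear plane L_v = 1.5 + 4·1.75 = 8.5 in; A_gv = 8.5 × 0.25 = 2.125 in².
A_nv = (8.5 − 4.5·0.75) × 0.25 = 1.281 in².
A_nt = (1.375 − 0.5·0.75) × 0.25 = 0.25 in².
0.6 F_u A_nv = 49.97 kips; 0.6 F_y A_gv = 63.75 kips → shear rupture governs the shear term.
R_n = 49.97 + 1.0 × 65 × 0.25 = 66.22 kips.
Allowable strength R_n/Ω = 66.22 / 2 = 33.1 kips.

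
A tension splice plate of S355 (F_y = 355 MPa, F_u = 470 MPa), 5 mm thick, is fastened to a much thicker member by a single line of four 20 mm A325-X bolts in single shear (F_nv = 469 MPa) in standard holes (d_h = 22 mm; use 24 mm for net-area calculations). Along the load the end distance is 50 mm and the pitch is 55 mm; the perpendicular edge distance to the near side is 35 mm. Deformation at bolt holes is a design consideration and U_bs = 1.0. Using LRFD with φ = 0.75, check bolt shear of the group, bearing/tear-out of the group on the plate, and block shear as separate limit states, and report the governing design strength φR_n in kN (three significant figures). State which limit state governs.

179 kN (block shear governs)

Bolt shear: A_b = π·20²/4 = 314.2 mm²; R_n = 469 × 314.2 × 4 × 1 / 1000 = 589.4 kN → 0.75 × 589.4 = 442 kN.
Bearing: edge l_c = 39, r_n = 110 kN; interior l_c = 33, r_n = 93.06 kN; R_n = 110 + 3·93.06 = 389.2 kN → 292 kN.
Block shear: A_gv = 1075, A_nv = 655, A_nt = 115 mm²; R_n = min(0.6F_uA_nv, 0.6F_yA_gv) + U_bs·F_u·A_nt = 238.8 kN → 179 kN.
Block shear governs: 179 kN.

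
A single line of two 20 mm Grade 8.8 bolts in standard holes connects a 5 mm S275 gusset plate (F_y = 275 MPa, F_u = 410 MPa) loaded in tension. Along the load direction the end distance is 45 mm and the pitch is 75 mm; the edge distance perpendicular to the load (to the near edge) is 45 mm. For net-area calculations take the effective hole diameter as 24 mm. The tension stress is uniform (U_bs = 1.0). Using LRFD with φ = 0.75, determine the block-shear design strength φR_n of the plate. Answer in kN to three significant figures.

125 kN

Shear plane L_v = 45 + 1·75 = 120 mm; A_gv = 120 × 5 = 600 mm².
A_nv = (120 − 1.5·24) × 5 = 420 mm².
A_nt = (45 − 0.5·24) × 5 = 165 mm².
0.6 F_u A_nv = 103.3 kN; 0.6 F_y A_gv = 99 kN → shear yielding governs the shear term.
R_n = 99 + 1.0 × 410 × 165 / 1000 = 166.7 kN.
Design strength φR_n = 0.75 × 166.7 = 125 kN.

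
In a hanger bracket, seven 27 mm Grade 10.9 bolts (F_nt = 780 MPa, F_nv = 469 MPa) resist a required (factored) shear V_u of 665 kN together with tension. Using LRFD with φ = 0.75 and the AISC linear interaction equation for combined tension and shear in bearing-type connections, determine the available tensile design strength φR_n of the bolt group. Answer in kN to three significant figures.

1940 kN

A_b = π·27²/4 = 572.6 mm²; f_rv = 665 × 1000 / (7 × 572.6) = 165.9 MPa.
F'_nt = 1.3 F_nt − (F_nt / φF_nv) f_rv = 1.3·780 − (780/(0.75·469))·165.9 = 646.1 MPa, capped at F_nt → F'_nt = 646.1 MPa.
R_n = F'_nt · A_b · n = 646.1 × 572.6 × 7 / 1000 = 2589 kN.
Design strength φR_n = 0.75 × 2589 = 1940 kN.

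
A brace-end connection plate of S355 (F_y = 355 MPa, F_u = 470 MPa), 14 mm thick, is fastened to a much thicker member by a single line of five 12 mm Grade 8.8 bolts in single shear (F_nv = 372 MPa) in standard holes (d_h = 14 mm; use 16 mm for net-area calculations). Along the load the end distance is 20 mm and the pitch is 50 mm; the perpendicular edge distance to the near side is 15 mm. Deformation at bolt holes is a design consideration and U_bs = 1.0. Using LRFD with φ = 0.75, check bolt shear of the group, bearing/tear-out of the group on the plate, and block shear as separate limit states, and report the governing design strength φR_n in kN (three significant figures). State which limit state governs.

Bolt shear: A_b = π·12²/4 = 113.1 mm²; R_n = 372 × 113.1 × 5 × 1 / 1000 = 210.4 kN → 0.75 × 210.4 = 158 kN.
Bearing: edge l_c = 13, r_n = 102.6 kN; interior l_c = 36, r_n = 189.5 kN; R_n = 102.6 + 4·189.5 = 860.7 kN → 645 kN.
Block shear: A_gv = 3080, A_nv = 2072, A_nt = 98 mm²; R_n = min(0.6F_uA_nv, 0.6F_yA_gv) + U_bs·F_u·A_nt = 630.4 kN → 473 kN.
Bolt shear governs: 158 kN.

158 kN (bolt shear governs)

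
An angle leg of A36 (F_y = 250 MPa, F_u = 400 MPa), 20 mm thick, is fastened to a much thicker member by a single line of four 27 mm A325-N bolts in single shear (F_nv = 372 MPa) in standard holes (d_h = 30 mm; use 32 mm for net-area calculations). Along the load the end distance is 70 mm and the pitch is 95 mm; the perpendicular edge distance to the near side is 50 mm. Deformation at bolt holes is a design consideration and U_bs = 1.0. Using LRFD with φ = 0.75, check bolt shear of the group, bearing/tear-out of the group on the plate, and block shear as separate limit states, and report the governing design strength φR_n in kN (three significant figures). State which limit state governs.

639 kN (bolt shear governs)

Bolt shear: A_b = π·27²/4 = 572.6 mm²; R_n = 372 × 572.6 × 4 × 1 / 1000 = 852 kN → 0.75 × 852 = 639 kN.
Bearing: edge l_c = 55, r_n = 518.4 kN; interior l_c = 65, r_n = 518.4 kN; R_n = 518.4 + 3·518.4 = 2074 kN → 1560 kN.
Block shear: A_gv = 7100, A_nv = 4860, A_nt = 680 mm²; R_n = min(0.6F_uA_nv, 0.6F_yA_gv) + U_bs·F_u·A_nt = 1337 kN → 1000 kN.
Bolt shear governs: 639 kN.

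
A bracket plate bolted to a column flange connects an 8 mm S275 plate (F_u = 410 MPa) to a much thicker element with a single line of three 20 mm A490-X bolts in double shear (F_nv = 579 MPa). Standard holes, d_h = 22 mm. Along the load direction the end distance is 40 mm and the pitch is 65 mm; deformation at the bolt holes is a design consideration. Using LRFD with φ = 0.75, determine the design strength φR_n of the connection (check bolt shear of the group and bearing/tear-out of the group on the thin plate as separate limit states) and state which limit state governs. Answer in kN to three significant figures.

Bolt shear: A_b = π·20²/4 = 314.2 mm²; R_n = 579 × 314.2 × 3 × 2 / 1000 = 1091 kN → 0.75 × 1091 = 819 kN.
Bearing (1.2 l_c t F_u ≤ 2.4 d t F_u): upper limit = 2.4·20·8·410 / 1000 = 157.4 kN.
  Edge l_c = 40 − 22/2 = 29 → r_n = 114.1 kN; interior l_c = 65 − 22 = 43 → r_n = 157.4 kN.
  R_n,bearing = 1·114.1 + 2·157.4 = 429 kN → 0.75 × 429 = 322 kN.
Bearing governs: 322 kN.

322 kN (bearing governs)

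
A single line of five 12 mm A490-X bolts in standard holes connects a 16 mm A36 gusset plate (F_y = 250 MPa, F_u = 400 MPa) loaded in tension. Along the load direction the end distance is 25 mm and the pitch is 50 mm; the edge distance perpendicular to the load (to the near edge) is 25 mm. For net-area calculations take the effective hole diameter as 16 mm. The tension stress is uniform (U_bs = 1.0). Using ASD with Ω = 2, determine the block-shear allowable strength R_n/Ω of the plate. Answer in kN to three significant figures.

Shear plane L_v = 25 + 4·50 = 225 mm; A_gv = 225 × 16 = 3600 mm².
A_nv = (225 − 4.5·16) × 16 = 2448 mm².
A_nt = (25 − 0.5·16) × 16 = 272 mm².
0.6 F_u A_nv = 587.5 kN; 0.6 F_y A_gv = 540 kN → shear yielding governs the shear term.
R_n = 540 + 1.0 × 400 × 272 / 1000 = 648.8 kN.
Allowable strength R_n/Ω = 648.8 / 2 = 324 kN.

324 kN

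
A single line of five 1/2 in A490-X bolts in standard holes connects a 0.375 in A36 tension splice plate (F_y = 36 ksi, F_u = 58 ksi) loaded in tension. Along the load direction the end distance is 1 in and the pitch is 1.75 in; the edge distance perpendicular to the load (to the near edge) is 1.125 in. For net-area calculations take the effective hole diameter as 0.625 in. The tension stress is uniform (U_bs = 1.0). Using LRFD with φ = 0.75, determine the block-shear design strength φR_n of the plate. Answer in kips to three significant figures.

61.9 kips

Shear plane L_v = 1 + 4·1.75 = 8 in; A_gv = 8 × 0.375 = 3 in².
A_nv = (8 − 4.5·0.625) × 0.375 = 1.945 in².
A_nt = (1.125 − 0.5·0.625) × 0.375 = 0.3047 in².
0.6 F_u A_nv = 67.7 kips; 0.6 F_y A_gv = 64.8 kips → shear yielding governs the shear term.
R_n = 64.8 + 1.0 × 58 × 0.3047 = 82.47 kips.
Design strength φR_n = 0.75 × 82.47 = 61.9 kips.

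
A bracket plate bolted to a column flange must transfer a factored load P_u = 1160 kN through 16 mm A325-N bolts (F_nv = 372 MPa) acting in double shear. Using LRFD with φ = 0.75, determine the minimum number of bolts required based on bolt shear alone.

A_b = π·16²/4 = 201.1 mm².
Per-bolt design strength φR_n = 0.75 × 372 × 201.1 × 2 / 1000 = 112.2 kN.
n ≥ 1160 / 112.2 = 10.34 → use 11 bolts.

11 bolts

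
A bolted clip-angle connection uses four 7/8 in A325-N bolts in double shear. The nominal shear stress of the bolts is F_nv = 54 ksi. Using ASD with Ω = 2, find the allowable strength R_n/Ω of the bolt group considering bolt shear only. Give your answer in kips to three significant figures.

A_b = π × 0.875² / 4 = 0.6013 in².
R_n = F_nv · A_b · n · n_s = 54 × 0.6013 × 4 × 2 = 259.8 kips.
Allowable strength R_n/Ω = 259.8 / 2 = 130 kips.

130 kips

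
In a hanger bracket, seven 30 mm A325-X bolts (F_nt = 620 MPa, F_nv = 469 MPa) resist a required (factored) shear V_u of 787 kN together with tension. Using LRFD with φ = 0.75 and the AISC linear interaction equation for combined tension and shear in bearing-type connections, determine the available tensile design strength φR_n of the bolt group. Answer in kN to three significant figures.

1950 kN

A_b = π·30²/4 = 706.9 mm²; f_rv = 787 × 1000 / (7 × 706.9) = 159.1 MPa.
F'_nt = 1.3 F_nt − (F_nt / φF_nv) f_rv = 1.3·620 − (620/(0.75·469))·159.1 = 525.6 MPa, capped at F_nt → F'_nt = 525.6 MPa.
R_n = F'_nt · A_b · n = 525.6 × 706.9 × 7 / 1000 = 2601 kN.
Design strength φR_n = 0.75 × 2601 = 1950 kN.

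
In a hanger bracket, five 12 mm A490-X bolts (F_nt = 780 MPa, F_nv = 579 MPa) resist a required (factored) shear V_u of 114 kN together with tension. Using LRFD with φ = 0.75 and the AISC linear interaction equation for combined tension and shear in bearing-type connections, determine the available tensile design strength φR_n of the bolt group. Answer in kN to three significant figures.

A_b = π·12²/4 = 113.1 mm²; f_rv = 114 × 1000 / (5 × 113.1) = 201.6 MPa.
F'_nt = 1.3 F_nt − (F_nt / φF_nv) f_rv = 1.3·780 − (780/(0.75·579))·201.6 = 651.9 MPa, capped at F_nt → F'_nt = 651.9 MPa.
R_n = F'_nt · A_b · n = 651.9 × 113.1 × 5 / 1000 = 368.6 kN.
Design strength φR_n = 0.75 × 368.6 = 276 kN.

276 kN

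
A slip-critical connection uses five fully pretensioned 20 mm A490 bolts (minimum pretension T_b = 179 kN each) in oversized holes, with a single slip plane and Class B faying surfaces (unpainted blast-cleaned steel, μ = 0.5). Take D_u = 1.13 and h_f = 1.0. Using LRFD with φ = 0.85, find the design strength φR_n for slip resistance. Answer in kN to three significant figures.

430 kN

R_n = μ · D_u · h_f · T_b · n_s · n_b = 0.5 × 1.13 × 1.0 × 179 × 1 × 5 = 505.7 kN.
Design strength φR_n = 0.85 × 505.7 = 430 kN.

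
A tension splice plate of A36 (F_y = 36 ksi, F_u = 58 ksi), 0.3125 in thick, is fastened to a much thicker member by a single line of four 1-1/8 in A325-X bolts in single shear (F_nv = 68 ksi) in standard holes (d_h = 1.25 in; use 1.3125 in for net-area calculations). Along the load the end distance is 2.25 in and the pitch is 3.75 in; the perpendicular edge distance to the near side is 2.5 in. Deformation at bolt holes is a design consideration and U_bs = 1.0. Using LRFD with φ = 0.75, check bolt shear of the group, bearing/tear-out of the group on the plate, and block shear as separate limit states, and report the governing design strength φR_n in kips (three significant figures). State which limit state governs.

93.4 kips (block shear governs)

Bolt shear: A_b = π·1.125²/4 = 0.994 in²; R_n = 68 × 0.994 × 4 × 1 = 270.4 kips → 0.75 × 270.4 = 203 kips.
Bearing: edge l_c = 1.625, r_n = 35.34 kips; interior l_c = 2.5, r_n = 48.94 kips; R_n = 35.34 + 3·48.94 = 182.2 kips → 137 kips.
Block shear: A_gv = 4.219, A_nv = 2.783, A_nt = 0.5762 in²; R_n = min(0.6F_uA_nv, 0.6F_yA_gv) + U_bs·F_u·A_nt = 124.5 kips → 93.4 kips.
Block shear governs: 93.4 kips.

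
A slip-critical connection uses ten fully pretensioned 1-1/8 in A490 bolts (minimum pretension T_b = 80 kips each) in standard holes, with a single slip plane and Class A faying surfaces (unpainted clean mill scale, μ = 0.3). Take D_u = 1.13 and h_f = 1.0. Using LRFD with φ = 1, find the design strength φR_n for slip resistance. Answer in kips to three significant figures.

R_n = μ · D_u · h_f · T_b · n_s · n_b = 0.3 × 1.13 × 1.0 × 80 × 1 × 10 = 271.2 kips.
Design strength φR_n = 1 × 271.2 = 271 kips.

271 kips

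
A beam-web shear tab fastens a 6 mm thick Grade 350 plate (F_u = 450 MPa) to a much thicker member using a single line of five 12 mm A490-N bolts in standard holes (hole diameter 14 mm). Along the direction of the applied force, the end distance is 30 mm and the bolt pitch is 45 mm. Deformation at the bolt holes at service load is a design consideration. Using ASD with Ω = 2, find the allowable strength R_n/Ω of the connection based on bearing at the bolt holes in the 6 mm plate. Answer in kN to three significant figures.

193 kN

Per bolt r_n = 1.2 l_c t F_u ≤ 2.4 d t F_u; upper limit = 2.4 × 12 × 6 × 450 / 1000 = 77.76 kN.
Edge bolt: l_c = 30 − 14/2 = 23 mm → 1.2 × 23 × 6 × 450 / 1000 = 74.52 → r_n = 74.52 kN.
Interior bolts: l_c = 45 − 14 = 31 mm → 1.2 × 31 × 6 × 450 / 1000 = 100.4 → r_n = 77.76 kN.
R_n = 1 × 74.52 + 4 × 77.76 = 385.6 kN.
Allowable strength R_n/Ω = 385.6 / 2 = 193 kN.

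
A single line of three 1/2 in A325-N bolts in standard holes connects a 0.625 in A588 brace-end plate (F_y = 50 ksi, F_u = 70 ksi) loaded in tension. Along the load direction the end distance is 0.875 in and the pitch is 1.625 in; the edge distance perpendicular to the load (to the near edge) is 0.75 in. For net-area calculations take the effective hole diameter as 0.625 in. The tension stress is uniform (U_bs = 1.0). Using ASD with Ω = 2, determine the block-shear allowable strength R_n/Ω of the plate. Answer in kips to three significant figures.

43.2 kips

Shear plane L_v = 0.875 + 2·1.625 = 4.125 in; A_gv = 4.125 × 0.625 = 2.578 in².
A_nv = (4.125 − 2.5·0.625) × 0.625 = 1.602 in².
A_nt = (0.75 − 0.5·0.625) × 0.625 = 0.2734 in².
0.6 F_u A_nv = 67.27 kips; 0.6 F_y A_gv = 77.34 kips → shear rupture governs the shear term.
R_n = 67.27 + 1.0 × 70 × 0.2734 = 86.41 kips.
Allowable strength R_n/Ω = 86.41 / 2 = 43.2 kips.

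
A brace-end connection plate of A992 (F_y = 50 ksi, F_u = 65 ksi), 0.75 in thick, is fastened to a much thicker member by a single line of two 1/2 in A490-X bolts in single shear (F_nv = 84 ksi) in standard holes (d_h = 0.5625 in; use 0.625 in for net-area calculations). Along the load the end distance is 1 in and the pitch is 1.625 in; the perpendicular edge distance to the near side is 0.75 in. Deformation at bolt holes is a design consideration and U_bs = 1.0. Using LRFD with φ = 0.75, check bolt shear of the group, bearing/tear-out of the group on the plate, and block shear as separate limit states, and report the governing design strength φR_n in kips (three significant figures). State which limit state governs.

24.7 kips (bolt shear governs)

Bolt shear: A_b = π·0.5²/4 = 0.1963 in²; R_n = 84 × 0.1963 × 2 × 1 = 32.99 kips → 0.75 × 32.99 = 24.7 kips.
Bearing: edge l_c = 0.7188, r_n = 42.05 kips; interior l_c = 1.062, r_n = 58.5 kips; R_n = 42.05 + 1·58.5 = 100.5 kips → 75.4 kips.
Block shear: A_gv = 1.969, A_nv = 1.266, A_nt = 0.3281 in²; R_n = min(0.6F_uA_nv, 0.6F_yA_gv) + U_bs·F_u·A_nt = 70.69 kips → 53 kips.
Bolt shear governs: 24.7 kips.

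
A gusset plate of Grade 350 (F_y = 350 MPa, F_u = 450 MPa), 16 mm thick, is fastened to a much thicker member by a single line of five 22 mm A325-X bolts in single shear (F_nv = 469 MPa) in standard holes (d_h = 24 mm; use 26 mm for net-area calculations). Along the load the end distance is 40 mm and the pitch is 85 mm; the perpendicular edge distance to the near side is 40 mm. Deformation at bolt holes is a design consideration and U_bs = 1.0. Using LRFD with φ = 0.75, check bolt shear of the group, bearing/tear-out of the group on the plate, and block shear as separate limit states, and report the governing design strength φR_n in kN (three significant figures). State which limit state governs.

Bolt shear: A_b = π·22²/4 = 380.1 mm²; R_n = 469 × 380.1 × 5 × 1 / 1000 = 891.4 kN → 0.75 × 891.4 = 669 kN.
Bearing: edge l_c = 28, r_n = 241.9 kN; interior l_c = 61, r_n = 380.2 kN; R_n = 241.9 + 4·380.2 = 1763 kN → 1320 kN.
Block shear: A_gv = 6080, A_nv = 4208, A_nt = 432 mm²; R_n = min(0.6F_uA_nv, 0.6F_yA_gv) + U_bs·F_u·A_nt = 1331 kN → 998 kN.
Bolt shear governs: 669 kN.

669 kN (bolt shear governs)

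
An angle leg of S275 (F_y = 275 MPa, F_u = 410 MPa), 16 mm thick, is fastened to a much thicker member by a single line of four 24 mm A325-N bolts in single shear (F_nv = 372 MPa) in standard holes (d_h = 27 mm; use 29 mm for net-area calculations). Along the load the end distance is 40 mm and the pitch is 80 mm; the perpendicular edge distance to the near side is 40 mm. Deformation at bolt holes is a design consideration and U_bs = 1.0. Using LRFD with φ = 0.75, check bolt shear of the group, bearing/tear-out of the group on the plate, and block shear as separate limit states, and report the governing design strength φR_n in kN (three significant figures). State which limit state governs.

Bolt shear: A_b = π·24²/4 = 452.4 mm²; R_n = 372 × 452.4 × 4 × 1 / 1000 = 673.2 kN → 0.75 × 673.2 = 505 kN.
Bearing: edge l_c = 26.5, r_n = 208.6 kN; interior l_c = 53, r_n = 377.9 kN; R_n = 208.6 + 3·377.9 = 1342 kN → 1010 kN.
Block shear: A_gv = 4480, A_nv = 2856, A_nt = 408 mm²; R_n = min(0.6F_uA_nv, 0.6F_yA_gv) + U_bs·F_u·A_nt = 869.9 kN → 652 kN.
Bolt shear governs: 505 kN.

505 kN (bolt shear governs)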